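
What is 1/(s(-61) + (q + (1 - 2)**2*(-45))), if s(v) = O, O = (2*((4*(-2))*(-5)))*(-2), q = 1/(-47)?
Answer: -47/9636 ≈ -0.0048775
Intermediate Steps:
q = -1/47 ≈ -0.021277
O = -160 (O = (2*(-8*(-5)))*(-2) = (2*40)*(-2) = 80*(-2) = -160)
s(v) = -160
1/(s(-61) + (q + (1 - 2)**2*(-45))) = 1/(-160 + (-1/47 + (1 - 2)**2*(-45))) = 1/(-160 + (-1/47 + (-1)**2*(-45))) = 1/(-160 + (-1/47 + 1*(-45))) = 1/(-160 + (-1/47 - 45)) = 1/(-160 - 2116/47) = 1/(-9636/47) = -47/9636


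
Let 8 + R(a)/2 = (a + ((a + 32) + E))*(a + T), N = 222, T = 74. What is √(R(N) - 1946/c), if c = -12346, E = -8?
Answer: √10556872576489/6173 ≈ 526.35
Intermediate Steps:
R(a) = -16 + 2*(24 + 2*a)*(74 + a) (R(a) = -16 + 2*((a + ((a + 32) - 8))*(a + 74)) = -16 + 2*((a + ((32 + a) - 8))*(74 + a)) = -16 + 2*((a + (24 + a))*(74 + a)) = -16 + 2*((24 + 2*a)*(74 + a)) = -16 + 2*(24 + 2*a)*(74 + a))
√(R(N) - 1946/c) = √((3536 + 4*222² + 344*222) - 1946/(-12346)) = √((3536 + 4*49284 + 76368) - 1946*(-1/12346)) = √((3536 + 197136 + 76368) + 973/6173) = √(277040 + 973/6173) = √(1710168893/6173) = √10556872576489/6173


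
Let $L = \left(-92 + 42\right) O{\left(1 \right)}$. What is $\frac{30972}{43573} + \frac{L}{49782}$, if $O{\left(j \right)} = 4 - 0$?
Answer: $\frac{766566752}{1084575543} \approx 0.70679$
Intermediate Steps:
$O{\left(j \right)} = 4$ ($O{\left(j \right)} = 4 + 0 = 4$)
$L = -200$ ($L = \left(-92 + 42\right) 4 = \left(-50\right) 4 = -200$)
$\frac{30972}{43573} + \frac{L}{49782} = \frac{30972}{43573} - \frac{200}{49782} = 30972 \cdot \frac{1}{43573} - \frac{100}{24891} = \frac{30972}{43573} - \frac{100}{24891} = \frac{766566752}{1084575543}$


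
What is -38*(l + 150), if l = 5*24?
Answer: -10260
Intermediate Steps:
l = 120
-38*(l + 150) = -38*(120 + 150) = -38*270 = -10260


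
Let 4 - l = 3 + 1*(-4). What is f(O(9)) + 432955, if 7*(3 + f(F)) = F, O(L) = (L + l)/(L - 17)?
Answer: 1731807/4 ≈ 4.3295e+5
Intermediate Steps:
l = 5 (l = 4 - (3 + 1*(-4)) = 4 - (3 - 4) = 4 - 1*(-1) = 4 + 1 = 5)
O(L) = (5 + L)/(-17 + L) (O(L) = (L + 5)/(L - 17) = (5 + L)/(-17 + L))
f(F) = -3 + F/7
f(O(9)) + 432955 = (-3 + ((5 + 9)/(-17 + 9))/7) + 432955 = (-3 + (14/(-8))/7) + 432955 = (-3 + (-⅛*14)/7) + 432955 = (-3 + (⅐)*(-7/4)) + 432955 = (-3 - ¼) + 432955 = -13/4 + 432955 = 1731807/4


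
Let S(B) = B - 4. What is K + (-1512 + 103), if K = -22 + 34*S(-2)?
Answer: -1635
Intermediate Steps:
S(B) = -4 + B
K = -226 (K = -22 + 34*(-4 - 2) = -22 + 34*(-6) = -22 - 204 = -226)
K + (-1512 + 103) = -226 + (-1512 + 103) = -226 - 1409 = -1635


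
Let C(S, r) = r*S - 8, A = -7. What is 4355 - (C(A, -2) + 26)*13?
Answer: 3939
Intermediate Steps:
C(S, r) = -8 + S*r (C(S, r) = S*r - 8 = -8 + S*r)
4355 - (C(A, -2) + 26)*13 = 4355 - ((-8 - 7*(-2)) + 26)*13 = 4355 - ((-8 + 14) + 26)*13 = 4355 - (6 + 26)*13 = 4355 - 32*13 = 4355 - 1*416 = 4355 - 416 = 3939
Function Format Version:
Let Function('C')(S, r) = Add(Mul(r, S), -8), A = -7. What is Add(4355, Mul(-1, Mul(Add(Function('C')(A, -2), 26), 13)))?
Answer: 3939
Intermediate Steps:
Function('C')(S, r) = Add(-8, Mul(S, r)) (Function('C')(S, r) = Add(Mul(S, r), -8) = Add(-8, Mul(S, r)))
Add(4355, Mul(-1, Mul(Add(Function('C')(A, -2), 26), 13))) = Add(4355, Mul(-1, Mul(Add(Add(-8, Mul(-7, -2)), 26), 13))) = Add(4355, Mul(-1, Mul(Add(Add(-8, 14), 26), 13))) = Add(4355, Mul(-1, Mul(Add(6, 26), 13))) = Add(4355, Mul(-1, Mul(32, 13))) = Add(4355, Mul(-1, 416)) = Add(4355, -416) = 3939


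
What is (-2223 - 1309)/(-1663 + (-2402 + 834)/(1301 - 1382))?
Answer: 286092/133135 ≈ 2.1489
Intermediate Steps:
(-2223 - 1309)/(-1663 + (-2402 + 834)/(1301 - 1382)) = -3532/(-1663 - 1568/(-81)) = -3532/(-1663 - 1568*(-1/81)) = -3532/(-1663 + 1568/81) = -3532/(-133135/81) = -3532*(-81/133135) = 286092/133135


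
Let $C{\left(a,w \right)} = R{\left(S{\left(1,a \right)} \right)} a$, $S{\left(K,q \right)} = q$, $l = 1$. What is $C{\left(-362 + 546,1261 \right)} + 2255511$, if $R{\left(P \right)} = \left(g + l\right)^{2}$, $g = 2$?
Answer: $2257167$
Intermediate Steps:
$R{\left(P \right)} = 9$ ($R{\left(P \right)} = \left(2 + 1\right)^{2} = 3^{2} = 9$)
$C{\left(a,w \right)} = 9 a$
$C{\left(-362 + 546,1261 \right)} + 2255511 = 9 \left(-362 + 546\right) + 2255511 = 9 \cdot 184 + 2255511 = 1656 + 2255511 = 2257167$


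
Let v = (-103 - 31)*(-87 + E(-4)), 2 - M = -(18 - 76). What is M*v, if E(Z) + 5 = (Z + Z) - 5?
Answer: -787920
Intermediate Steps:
M = -56 (M = 2 - (-1)*(18 - 76) = 2 - (-1)*(-58) = 2 - 1*58 = 2 - 58 = -56)
E(Z) = -10 + 2*Z (E(Z) = -5 + ((Z + Z) - 5) = -5 + (2*Z - 5) = -5 + (-5 + 2*Z) = -10 + 2*Z)
v = 14070 (v = (-103 - 31)*(-87 + (-10 + 2*(-4))) = -134*(-87 + (-10 - 8)) = -134*(-87 - 18) = -134*(-105) = 14070)
M*v = -56*14070 = -787920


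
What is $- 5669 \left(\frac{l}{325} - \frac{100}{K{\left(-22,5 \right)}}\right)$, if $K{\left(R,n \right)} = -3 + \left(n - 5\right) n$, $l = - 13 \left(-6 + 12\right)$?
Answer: $- \frac{14070458}{75} \approx -1.8761 \cdot 10^{5}$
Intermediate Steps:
$l = -78$ ($l = \left(-13\right) 6 = -78$)
$K{\left(R,n \right)} = -3 + n \left(-5 + n\right)$ ($K{\left(R,n \right)} = -3 + \left(-5 + n\right) n = -3 + n \left(-5 + n\right)$)
$- 5669 \left(\frac{l}{325} - \frac{100}{K{\left(-22,5 \right)}}\right) = - 5669 \left(- \frac{78}{325} - \frac{100}{-3 + 5^{2} - 25}\right) = - 5669 \left(\left(-78\right) \frac{1}{325} - \frac{100}{-3 + 25 - 25}\right) = - 5669 \left(- \frac{6}{25} - \frac{100}{-3}\right) = - 5669 \left(- \frac{6}{25} - - \frac{100}{3}\right) = - 5669 \left(- \frac{6}{25} + \frac{100}{3}\right) = \left(-5669\right) \frac{2482}{75} = - \frac{14070458}{75}$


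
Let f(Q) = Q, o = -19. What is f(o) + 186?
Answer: 167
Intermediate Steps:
f(o) + 186 = -19 + 186 = 167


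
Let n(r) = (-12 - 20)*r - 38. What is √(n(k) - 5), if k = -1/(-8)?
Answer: I*√47 ≈ 6.8557*I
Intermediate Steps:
k = ⅛ (k = -1*(-⅛) = ⅛ ≈ 0.12500)
n(r) = -38 - 32*r (n(r) = -32*r - 38 = -38 - 32*r)
√(n(k) - 5) = √((-38 - 32*⅛) - 5) = √((-38 - 4) - 5) = √(-42 - 5) = √(-47) = I*√47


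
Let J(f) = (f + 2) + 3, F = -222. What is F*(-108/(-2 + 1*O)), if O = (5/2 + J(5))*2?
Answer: 23976/23 ≈ 1042.4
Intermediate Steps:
J(f) = 5 + f (J(f) = (2 + f) + 3 = 5 + f)
O = 25 (O = (5/2 + (5 + 5))*2 = (5*(1/2) + 10)*2 = (5/2 + 10)*2 = (25/2)*2 = 25)
F*(-108/(-2 + 1*O)) = -(-23976)/(-2 + 1*25) = -(-23976)/(-2 + 25) = -(-23976)/23 = -222*(-108/23) = 23976/23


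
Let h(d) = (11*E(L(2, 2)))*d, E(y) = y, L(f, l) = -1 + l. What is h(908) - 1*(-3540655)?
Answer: 3550643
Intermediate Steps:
h(d) = 11*d (h(d) = (11*(-1 + 2))*d = (11*1)*d = 11*d)
h(908) - 1*(-3540655) = 11*908 - 1*(-3540655) = 9988 + 3540655 = 3550643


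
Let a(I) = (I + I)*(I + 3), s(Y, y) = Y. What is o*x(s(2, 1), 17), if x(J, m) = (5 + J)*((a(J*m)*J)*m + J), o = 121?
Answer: 72457462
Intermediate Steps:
a(I) = 2*I*(3 + I) (a(I) = (2*I)*(3 + I) = 2*I*(3 + I))
x(J, m) = (5 + J)*(J + 2*J²*m²*(3 + J*m)) (x(J, m) = (5 + J)*(((2*(J*m)*(3 + J*m))*J)*m + J) = (5 + J)*(((2*J*m*(3 + J*m))*J)*m + J) = (5 + J)*((2*m*J²*(3 + J*m))*m + J) = (5 + J)*(2*J²*m²*(3 + J*m) + J) = (5 + J)*(J + 2*J²*m²*(3 + J*m)))
o*x(s(2, 1), 17) = 121*(2*(5 + 2 + 2*2²*17²*(3 + 2*17) + 10*2*17²*(3 + 2*17))) = 121*(2*(5 + 2 + 2*4*289*(3 + 34) + 10*2*289*(3 + 34))) = 121*(2*(5 + 2 + 2*4*289*37 + 10*2*289*37)) = 121*(2*(5 + 2 + 85544 + 213860)) = 121*(2*299411) = 121*598822 = 72457462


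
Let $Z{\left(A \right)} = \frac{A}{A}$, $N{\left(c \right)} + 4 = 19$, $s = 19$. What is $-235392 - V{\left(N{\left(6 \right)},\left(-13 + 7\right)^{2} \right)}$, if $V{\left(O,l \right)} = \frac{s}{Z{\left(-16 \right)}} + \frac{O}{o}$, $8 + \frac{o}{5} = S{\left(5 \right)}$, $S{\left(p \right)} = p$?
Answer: $-235410$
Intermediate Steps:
$N{\left(c \right)} = 15$ ($N{\left(c \right)} = -4 + 19 = 15$)
$Z{\left(A \right)} = 1$
$o = -15$ ($o = -40 + 5 \cdot 5 = -40 + 25 = -15$)
$V{\left(O,l \right)} = 19 - \frac{O}{15}$ ($V{\left(O,l \right)} = \frac{19}{1} + \frac{O}{-15} = 19 \cdot 1 + O \left(- \frac{1}{15}\right) = 19 - \frac{O}{15}$)
$-235392 - V{\left(N{\left(6 \right)},\left(-13 + 7\right)^{2} \right)} = -235392 - \left(19 - 1\right) = -235392 - 18 = -235410$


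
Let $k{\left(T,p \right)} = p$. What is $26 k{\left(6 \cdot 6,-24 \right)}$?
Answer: $-624$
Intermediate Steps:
$26 k{\left(6 \cdot 6,-24 \right)} = 26 \left(-24\right) = -624$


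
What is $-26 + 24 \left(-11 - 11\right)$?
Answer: $-554$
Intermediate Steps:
$-26 + 24 \left(-11 - 11\right) = -26 + 24 \left(-22\right) = -26 - 528 = -554$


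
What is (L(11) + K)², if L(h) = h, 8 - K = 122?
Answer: 10609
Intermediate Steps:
K = -114 (K = 8 - 1*122 = 8 - 122 = -114)
(L(11) + K)² = (11 - 114)² = (-103)² = 10609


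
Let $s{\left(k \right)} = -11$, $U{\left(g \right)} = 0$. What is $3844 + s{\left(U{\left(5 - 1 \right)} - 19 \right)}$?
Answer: $3833$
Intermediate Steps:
$3844 + s{\left(U{\left(5 - 1 \right)} - 19 \right)} = 3844 - 11 = 3833$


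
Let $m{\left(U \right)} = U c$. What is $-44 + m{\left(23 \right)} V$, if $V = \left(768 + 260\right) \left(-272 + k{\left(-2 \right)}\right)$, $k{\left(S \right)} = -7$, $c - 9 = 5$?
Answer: $-92353508$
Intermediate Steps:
$c = 14$ ($c = 9 + 5 = 14$)
$m{\left(U \right)} = 14 U$ ($m{\left(U \right)} = U 14 = 14 U$)
$V = -286812$ ($V = \left(768 + 260\right) \left(-272 - 7\right) = 1028 \left(-279\right) = -286812$)
$-44 + m{\left(23 \right)} V = -44 + 14 \cdot 23 \left(-286812\right) = -44 + 322 \left(-286812\right) = -44 - 92353464 = -92353508$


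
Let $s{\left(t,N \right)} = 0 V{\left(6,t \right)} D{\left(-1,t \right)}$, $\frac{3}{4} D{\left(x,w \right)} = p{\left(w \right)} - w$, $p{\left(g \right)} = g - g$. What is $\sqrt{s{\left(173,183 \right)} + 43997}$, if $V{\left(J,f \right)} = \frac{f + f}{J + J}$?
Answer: $\sqrt{43997} \approx 209.75$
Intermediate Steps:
$V{\left(J,f \right)} = \frac{f}{J}$ ($V{\left(J,f \right)} = \frac{2 f}{2 J} = 2 f \frac{1}{2 J} = \frac{f}{J}$)
$p{\left(g \right)} = 0$
$D{\left(x,w \right)} = - \frac{4 w}{3}$ ($D{\left(x,w \right)} = \frac{4 \left(0 - w\right)}{3} = \frac{4 \left(- w\right)}{3} = - \frac{4 w}{3}$)
$s{\left(t,N \right)} = 0$ ($s{\left(t,N \right)} = 0 \frac{t}{6} \left(- \frac{4 t}{3}\right) = 0 \left(- \frac{4 t}{3}\right) = 0$)
$\sqrt{s{\left(173,183 \right)} + 43997} = \sqrt{0 + 43997} = \sqrt{43997}$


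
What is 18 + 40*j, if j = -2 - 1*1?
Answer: -102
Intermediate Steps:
j = -3 (j = -2 - 1 = -3)
18 + 40*j = 18 + 40*(-3) = 18 - 120 = -102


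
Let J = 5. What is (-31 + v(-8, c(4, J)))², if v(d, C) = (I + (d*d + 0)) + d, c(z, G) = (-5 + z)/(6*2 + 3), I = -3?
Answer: 484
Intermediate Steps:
c(z, G) = -⅓ + z/15 (c(z, G) = (-5 + z)/(12 + 3) = (-5 + z)/15 = (-5 + z)*(1/15) = -⅓ + z/15)
v(d, C) = -3 + d + d² (v(d, C) = (-3 + (d*d + 0)) + d = (-3 + (d² + 0)) + d = (-3 + d²) + d = -3 + d + d²)
(-31 + v(-8, c(4, J)))² = (-31 + (-3 - 8 + (-8)²))² = (-31 + (-3 - 8 + 64))² = (-31 + 53)² = 22² = 484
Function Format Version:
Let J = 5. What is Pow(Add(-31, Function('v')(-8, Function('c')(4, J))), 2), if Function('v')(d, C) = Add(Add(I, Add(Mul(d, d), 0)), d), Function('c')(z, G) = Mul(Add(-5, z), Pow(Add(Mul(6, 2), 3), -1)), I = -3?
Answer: 484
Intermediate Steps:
Function('c')(z, G) = Add(Rational(-1, 3), Mul(Rational(1, 15), z)) (Function('c')(z, G) = Mul(Add(-5, z), Pow(Add(12, 3), -1)) = Mul(Add(-5, z), Pow(15, -1)) = Mul(Add(-5, z), Rational(1, 15)) = Add(Rational(-1, 3), Mul(Rational(1, 15), z)))
Function('v')(d, C) = Add(-3, d, Pow(d, 2)) (Function('v')(d, C) = Add(Add(-3, Add(Mul(d, d), 0)), d) = Add(Add(-3, Add(Pow(d, 2), 0)), d) = Add(Add(-3, Pow(d, 2)), d) = Add(-3, d, Pow(d, 2)))
Pow(Add(-31, Function('v')(-8, Function('c')(4, J))), 2) = Pow(Add(-31, Add(-3, -8, Pow(-8, 2))), 2) = Pow(Add(-31, Add(-3, -8, 64)), 2) = Pow(Add(-31, 53), 2) = Pow(22, 2) = 484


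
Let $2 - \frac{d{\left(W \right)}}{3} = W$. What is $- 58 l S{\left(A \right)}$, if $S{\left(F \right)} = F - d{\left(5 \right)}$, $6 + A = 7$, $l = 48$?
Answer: $-27840$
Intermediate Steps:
$d{\left(W \right)} = 6 - 3 W$
$A = 1$ ($A = -6 + 7 = 1$)
$S{\left(F \right)} = 9 + F$ ($S{\left(F \right)} = F - \left(6 - 15\right) = F - -9 = F + 9 = 9 + F$)
$- 58 l S{\left(A \right)} = \left(-58\right) 48 \left(9 + 1\right) = \left(-2784\right) 10 = -27840$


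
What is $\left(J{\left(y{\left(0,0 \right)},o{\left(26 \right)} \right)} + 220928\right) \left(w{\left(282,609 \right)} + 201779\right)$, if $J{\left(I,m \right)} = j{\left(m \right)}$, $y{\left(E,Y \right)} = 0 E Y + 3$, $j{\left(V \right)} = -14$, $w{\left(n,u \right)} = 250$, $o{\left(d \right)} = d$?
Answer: $44631034506$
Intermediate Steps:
$y{\left(E,Y \right)} = 3$ ($y{\left(E,Y \right)} = 0 Y + 3 = 0 + 3 = 3$)
$J{\left(I,m \right)} = -14$
$\left(J{\left(y{\left(0,0 \right)},o{\left(26 \right)} \right)} + 220928\right) \left(w{\left(282,609 \right)} + 201779\right) = \left(-14 + 220928\right) \left(250 + 201779\right) = 220914 \cdot 202029 = 44631034506$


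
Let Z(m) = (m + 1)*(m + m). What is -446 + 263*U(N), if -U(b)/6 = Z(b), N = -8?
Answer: -177182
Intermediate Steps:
Z(m) = 2*m*(1 + m) (Z(m) = (1 + m)*(2*m) = 2*m*(1 + m))
U(b) = -12*b*(1 + b)
-446 + 263*U(N) = -446 + 263*(-12*(-8)*(1 - 8)) = -446 + 263*(-12*(-8)*(-7)) = -446 + 263*(-672) = -446 - 176736 = -177182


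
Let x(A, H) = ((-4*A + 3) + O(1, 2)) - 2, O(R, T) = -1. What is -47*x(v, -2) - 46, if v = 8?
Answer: 1458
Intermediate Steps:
x(A, H) = -4*A (x(A, H) = ((-4*A + 3) - 1) - 2 = ((3 - 4*A) - 1) - 2 = (2 - 4*A) - 2 = -4*A)
-47*x(v, -2) - 46 = -(-188)*8 - 46 = -47*(-32) - 46 = 1504 - 46 = 1458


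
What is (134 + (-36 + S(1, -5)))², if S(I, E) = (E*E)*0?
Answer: 9604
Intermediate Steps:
S(I, E) = 0 (S(I, E) = E²*0 = 0)
(134 + (-36 + S(1, -5)))² = (134 + (-36 + 0))² = (134 - 36)² = 98² = 9604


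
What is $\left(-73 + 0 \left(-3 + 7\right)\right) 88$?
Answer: $-6424$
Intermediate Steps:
$\left(-73 + 0 \left(-3 + 7\right)\right) 88 = \left(-73 + 0 \cdot 4\right) 88 = \left(-73 + 0\right) 88 = \left(-73\right) 88 = -6424$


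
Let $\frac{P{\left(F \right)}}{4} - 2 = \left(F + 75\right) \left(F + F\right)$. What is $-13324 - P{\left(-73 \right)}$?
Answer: $-12164$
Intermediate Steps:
$P{\left(F \right)} = 8 + 8 F \left(75 + F\right)$ ($P{\left(F \right)} = 8 + 4 \left(F + 75\right) \left(F + F\right) = 8 + 4 \left(75 + F\right) 2 F = 8 + 4 \cdot 2 F \left(75 + F\right) = 8 + 8 F \left(75 + F\right)$)
$-13324 - P{\left(-73 \right)} = -13324 - \left(8 + 8 \left(-73\right)^{2} + 600 \left(-73\right)\right) = -13324 - \left(8 + 8 \cdot 5329 - 43800\right) = -13324 - \left(8 + 42632 - 43800\right) = -13324 - -1160 = -13324 + 1160 = -12164$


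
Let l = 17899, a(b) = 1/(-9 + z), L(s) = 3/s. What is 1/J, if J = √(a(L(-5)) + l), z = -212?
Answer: √874204838/3955678 ≈ 0.0074746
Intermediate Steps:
a(b) = -1/221 (a(b) = 1/(-9 - 212) = 1/(-221) = -1/221)
J = √874204838/221 (J = √(-1/221 + 17899) = √(3955678/221) = √874204838/221 ≈ 133.79)
1/J = 1/(√874204838/221) = √874204838/3955678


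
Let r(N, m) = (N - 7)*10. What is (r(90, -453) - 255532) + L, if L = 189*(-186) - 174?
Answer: -290030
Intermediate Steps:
r(N, m) = -70 + 10*N (r(N, m) = (-7 + N)*10 = -70 + 10*N)
L = -35328 (L = -35154 - 174 = -35328)
(r(90, -453) - 255532) + L = ((-70 + 10*90) - 255532) - 35328 = ((-70 + 900) - 255532) - 35328 = (830 - 255532) - 35328 = -254702 - 35328 = -290030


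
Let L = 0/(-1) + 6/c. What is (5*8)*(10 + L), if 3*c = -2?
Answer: 40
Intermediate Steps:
c = -⅔ (c = (⅓)*(-2) = -⅔ ≈ -0.66667)
L = -9 (L = 0/(-1) + 6/(-⅔) = 0*(-1) + 6*(-3/2) = 0 - 9 = -9)
(5*8)*(10 + L) = (5*8)*(10 - 9) = 40*1 = 40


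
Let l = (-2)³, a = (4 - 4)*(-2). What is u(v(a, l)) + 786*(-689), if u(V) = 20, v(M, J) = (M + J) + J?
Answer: -541534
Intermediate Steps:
a = 0 (a = 0*(-2) = 0)
l = -8
v(M, J) = M + 2*J (v(M, J) = (J + M) + J = M + 2*J)
u(v(a, l)) + 786*(-689) = 20 + 786*(-689) = 20 - 541554 = -541534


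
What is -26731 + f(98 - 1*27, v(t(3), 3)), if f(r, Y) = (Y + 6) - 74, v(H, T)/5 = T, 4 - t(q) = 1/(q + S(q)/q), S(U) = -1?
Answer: -26784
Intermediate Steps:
t(q) = 4 - 1/(q - 1/q)
v(H, T) = 5*T
f(r, Y) = -68 + Y (f(r, Y) = (6 + Y) - 74 = -68 + Y)
-26731 + f(98 - 1*27, v(t(3), 3)) = -26731 + (-68 + 5*3) = -26731 + (-68 + 15) = -26731 - 53 = -26784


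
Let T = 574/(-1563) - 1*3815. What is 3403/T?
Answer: -5318889/5963419 ≈ -0.89192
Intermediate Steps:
T = -5963419/1563 (T = 574*(-1/1563) - 3815 = -574/1563 - 3815 = -5963419/1563 ≈ -3815.4)
3403/T = 3403/(-5963419/1563) = 3403*(-1563/5963419) = -5318889/5963419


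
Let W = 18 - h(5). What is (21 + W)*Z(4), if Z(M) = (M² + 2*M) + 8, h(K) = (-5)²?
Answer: 448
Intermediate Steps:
h(K) = 25
W = -7 (W = 18 - 1*25 = 18 - 25 = -7)
Z(M) = 8 + M² + 2*M
(21 + W)*Z(4) = (21 - 7)*(8 + 4² + 2*4) = 14*(8 + 16 + 8) = 14*32 = 448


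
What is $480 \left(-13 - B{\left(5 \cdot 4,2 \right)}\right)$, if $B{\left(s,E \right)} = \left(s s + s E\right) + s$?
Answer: $-227040$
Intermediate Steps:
$B{\left(s,E \right)} = s + s^{2} + E s$ ($B{\left(s,E \right)} = \left(s^{2} + E s\right) + s = s + s^{2} + E s$)
$480 \left(-13 - B{\left(5 \cdot 4,2 \right)}\right) = 480 \left(-13 - 5 \cdot 4 \left(1 + 2 + 5 \cdot 4\right)\right) = 480 \left(-13 - 20 \left(1 + 2 + 20\right)\right) = 480 \left(-13 - 20 \cdot 23\right) = 480 \left(-13 - 460\right) = 480 \left(-473\right) = -227040$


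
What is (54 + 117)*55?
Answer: 9405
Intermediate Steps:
(54 + 117)*55 = 171*55 = 9405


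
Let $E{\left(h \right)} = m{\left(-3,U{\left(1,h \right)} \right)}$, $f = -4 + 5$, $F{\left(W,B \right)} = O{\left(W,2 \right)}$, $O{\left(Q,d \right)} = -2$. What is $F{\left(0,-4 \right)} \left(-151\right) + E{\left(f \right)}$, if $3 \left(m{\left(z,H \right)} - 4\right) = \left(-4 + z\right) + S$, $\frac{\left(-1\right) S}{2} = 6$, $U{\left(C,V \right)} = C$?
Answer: $\frac{899}{3} \approx 299.67$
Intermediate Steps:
$S = -12$ ($S = \left(-2\right) 6 = -12$)
$F{\left(W,B \right)} = -2$
$f = 1$
$m{\left(z,H \right)} = - \frac{4}{3} + \frac{z}{3}$ ($m{\left(z,H \right)} = 4 + \frac{\left(-4 + z\right) - 12}{3} = 4 + \frac{-16 + z}{3} = 4 + \left(- \frac{16}{3} + \frac{z}{3}\right) = - \frac{4}{3} + \frac{z}{3}$)
$E{\left(h \right)} = - \frac{7}{3}$ ($E{\left(h \right)} = - \frac{4}{3} + \frac{1}{3} \left(-3\right) = - \frac{4}{3} - 1 = - \frac{7}{3}$)
$F{\left(0,-4 \right)} \left(-151\right) + E{\left(f \right)} = \left(-2\right) \left(-151\right) - \frac{7}{3} = 302 - \frac{7}{3} = \frac{899}{3}$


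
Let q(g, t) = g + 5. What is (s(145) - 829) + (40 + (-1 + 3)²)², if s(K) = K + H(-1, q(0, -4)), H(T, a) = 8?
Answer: 1260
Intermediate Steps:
q(g, t) = 5 + g
s(K) = 8 + K (s(K) = K + 8 = 8 + K)
(s(145) - 829) + (40 + (-1 + 3)²)² = ((8 + 145) - 829) + (40 + (-1 + 3)²)² = (153 - 829) + (40 + 2²)² = -676 + (40 + 4)² = -676 + 44² = -676 + 1936 = 1260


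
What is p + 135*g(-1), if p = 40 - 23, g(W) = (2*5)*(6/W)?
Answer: -8083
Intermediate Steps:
g(W) = 60/W (g(W) = 10*(6/W) = 60/W)
p = 17
p + 135*g(-1) = 17 + 135*(60/(-1)) = 17 + 135*(60*(-1)) = 17 + 135*(-60) = 17 - 8100 = -8083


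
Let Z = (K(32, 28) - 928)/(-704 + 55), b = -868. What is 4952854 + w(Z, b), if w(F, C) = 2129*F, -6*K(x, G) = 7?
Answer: 19298282651/3894 ≈ 4.9559e+6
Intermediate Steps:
K(x, G) = -7/6 (K(x, G) = -⅙*7 = -7/6)
Z = 5575/3894 (Z = (-7/6 - 928)/(-704 + 55) = -5575/6/(-649) = -5575/6*(-1/649) = 5575/3894 ≈ 1.4317)
4952854 + w(Z, b) = 4952854 + 2129*(5575/3894) = 4952854 + 11869175/3894 = 19298282651/3894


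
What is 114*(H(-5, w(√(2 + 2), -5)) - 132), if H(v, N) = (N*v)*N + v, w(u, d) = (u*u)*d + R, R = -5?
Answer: -371868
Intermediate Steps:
w(u, d) = -5 + d*u² (w(u, d) = (u*u)*d - 5 = u²*d - 5 = d*u² - 5 = -5 + d*u²)
H(v, N) = v + v*N² (H(v, N) = v*N² + v = v + v*N²)
114*(H(-5, w(√(2 + 2), -5)) - 132) = 114*(-5*(1 + (-5 - 5*(√(2 + 2))²)²) - 132) = 114*(-5*(1 + (-5 - 5*(√4)²)²) - 132) = 114*(-5*(1 + (-5 - 5*2²)²) - 132) = 114*(-5*(1 + (-5 - 5*4)²) - 132) = 114*(-5*(1 + (-5 - 20)²) - 132) = 114*(-5*(1 + (-25)²) - 132) = 114*(-5*(1 + 625) - 132) = 114*(-5*626 - 132) = 114*(-3130 - 132) = 114*(-3262) = -371868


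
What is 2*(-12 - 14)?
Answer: -52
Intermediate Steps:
2*(-12 - 14) = 2*(-26) = -52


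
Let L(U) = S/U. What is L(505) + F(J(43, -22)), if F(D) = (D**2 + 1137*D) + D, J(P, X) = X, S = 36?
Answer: -12398724/505 ≈ -24552.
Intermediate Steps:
F(D) = D**2 + 1138*D
L(U) = 36/U
L(505) + F(J(43, -22)) = 36/505 - 22*(1138 - 22) = 36*(1/505) - 22*1116 = 36/505 - 24552 = -12398724/505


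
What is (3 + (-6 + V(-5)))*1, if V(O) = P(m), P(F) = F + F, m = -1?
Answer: -5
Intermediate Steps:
P(F) = 2*F
V(O) = -2 (V(O) = 2*(-1) = -2)
(3 + (-6 + V(-5)))*1 = (3 + (-6 - 2))*1 = (3 - 8)*1 = -5*1 = -5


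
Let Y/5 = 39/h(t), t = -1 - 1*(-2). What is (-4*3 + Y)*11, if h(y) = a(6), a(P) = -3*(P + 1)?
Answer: -1639/7 ≈ -234.14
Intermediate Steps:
a(P) = -3 - 3*P (a(P) = -3*(1 + P) = -3 - 3*P)
t = 1 (t = -1 + 2 = 1)
h(y) = -21 (h(y) = -3 - 3*6 = -3 - 18 = -21)
Y = -65/7 (Y = 5*(39/(-21)) = 5*(39*(-1/21)) = 5*(-13/7) = -65/7 ≈ -9.2857)
(-4*3 + Y)*11 = (-4*3 - 65/7)*11 = (-12 - 65/7)*11 = -149/7*11 = -1639/7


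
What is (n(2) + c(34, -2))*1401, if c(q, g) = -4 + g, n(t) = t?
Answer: -5604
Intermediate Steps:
(n(2) + c(34, -2))*1401 = (2 + (-4 - 2))*1401 = (2 - 6)*1401 = -4*1401 = -5604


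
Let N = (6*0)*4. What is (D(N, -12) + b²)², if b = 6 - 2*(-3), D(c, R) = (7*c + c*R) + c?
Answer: 20736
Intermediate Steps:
N = 0 (N = 0*4 = 0)
D(c, R) = 8*c + R*c (D(c, R) = (7*c + R*c) + c = 8*c + R*c)
b = 12 (b = 6 + 6 = 12)
(D(N, -12) + b²)² = (0*(8 - 12) + 12²)² = (0*(-4) + 144)² = (0 + 144)² = 144² = 20736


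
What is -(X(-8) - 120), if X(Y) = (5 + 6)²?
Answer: -1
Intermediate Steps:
X(Y) = 121 (X(Y) = 11² = 121)
-(X(-8) - 120) = -(121 - 120) = -1*1 = -1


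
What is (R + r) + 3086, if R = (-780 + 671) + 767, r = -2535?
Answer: 1209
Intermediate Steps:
R = 658 (R = -109 + 767 = 658)
(R + r) + 3086 = (658 - 2535) + 3086 = -1877 + 3086 = 1209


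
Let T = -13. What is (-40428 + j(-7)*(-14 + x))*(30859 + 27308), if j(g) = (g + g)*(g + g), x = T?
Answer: -2659395240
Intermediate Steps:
x = -13
j(g) = 4*g² (j(g) = (2*g)*(2*g) = 4*g²)
(-40428 + j(-7)*(-14 + x))*(30859 + 27308) = (-40428 + (4*(-7)²)*(-14 - 13))*(30859 + 27308) = (-40428 + (4*49)*(-27))*58167 = (-40428 + 196*(-27))*58167 = (-40428 - 5292)*58167 = -45720*58167 = -2659395240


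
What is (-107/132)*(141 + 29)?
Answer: -9095/66 ≈ -137.80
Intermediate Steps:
(-107/132)*(141 + 29) = -107*1/132*170 = -107/132*170 = -9095/66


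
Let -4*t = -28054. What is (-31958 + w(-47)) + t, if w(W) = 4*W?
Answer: -50265/2 ≈ -25133.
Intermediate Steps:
t = 14027/2 (t = -¼*(-28054) = 14027/2 ≈ 7013.5)
(-31958 + w(-47)) + t = (-31958 + 4*(-47)) + 14027/2 = (-31958 - 188) + 14027/2 = -32146 + 14027/2 = -50265/2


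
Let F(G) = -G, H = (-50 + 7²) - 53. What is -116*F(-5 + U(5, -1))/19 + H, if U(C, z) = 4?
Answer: -1142/19 ≈ -60.105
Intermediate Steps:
H = -54 (H = (-50 + 49) - 53 = -1 - 53 = -54)
-116*F(-5 + U(5, -1))/19 + H = -116*(-(-5 + 4))/19 - 54 = -116*(-1*(-1))/19 - 54 = -116/19 - 54 = -1142/19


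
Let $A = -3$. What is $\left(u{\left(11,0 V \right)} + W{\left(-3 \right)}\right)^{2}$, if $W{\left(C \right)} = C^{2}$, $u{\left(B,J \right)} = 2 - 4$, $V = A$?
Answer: $49$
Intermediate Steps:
$V = -3$
$u{\left(B,J \right)} = -2$
$\left(u{\left(11,0 V \right)} + W{\left(-3 \right)}\right)^{2} = \left(-2 + \left(-3\right)^{2}\right)^{2} = \left(-2 + 9\right)^{2} = 7^{2} = 49$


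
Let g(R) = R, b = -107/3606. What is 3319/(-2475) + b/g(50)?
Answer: -7982407/5949900 ≈ -1.3416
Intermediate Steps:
b = -107/3606 (b = -107*1/3606 = -107/3606 ≈ -0.029673)
3319/(-2475) + b/g(50) = 3319/(-2475) - 107/3606/50 = 3319*(-1/2475) - 107/3606*1/50 = -3319/2475 - 107/180300 = -7982407/5949900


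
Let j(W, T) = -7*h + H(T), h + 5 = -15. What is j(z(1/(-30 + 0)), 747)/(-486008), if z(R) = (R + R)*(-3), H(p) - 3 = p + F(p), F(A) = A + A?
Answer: -298/60751 ≈ -0.0049053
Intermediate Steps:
F(A) = 2*A
h = -20 (h = -5 - 15 = -20)
H(p) = 3 + 3*p (H(p) = 3 + (p + 2*p) = 3 + 3*p)
z(R) = -6*R (z(R) = (2*R)*(-3) = -6*R)
j(W, T) = 143 + 3*T (j(W, T) = -7*(-20) + (3 + 3*T) = 140 + (3 + 3*T) = 143 + 3*T)
j(z(1/(-30 + 0)), 747)/(-486008) = (143 + 3*747)/(-486008) = (143 + 2241)*(-1/486008) = 2384*(-1/486008) = -298/60751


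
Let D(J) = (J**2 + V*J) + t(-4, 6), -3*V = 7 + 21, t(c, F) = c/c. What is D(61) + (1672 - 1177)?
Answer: 10943/3 ≈ 3647.7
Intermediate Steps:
t(c, F) = 1
V = -28/3 (V = -(7 + 21)/3 = -1/3*28 = -28/3 ≈ -9.3333)
D(J) = 1 + J**2 - 28*J/3 (D(J) = (J**2 - 28*J/3) + 1 = 1 + J**2 - 28*J/3)
D(61) + (1672 - 1177) = (1 + 61**2 - 28/3*61) + (1672 - 1177) = (1 + 3721 - 1708/3) + 495 = 9458/3 + 495 = 10943/3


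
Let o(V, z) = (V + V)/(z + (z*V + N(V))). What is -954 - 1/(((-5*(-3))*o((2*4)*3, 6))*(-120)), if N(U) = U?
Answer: -13737571/14400 ≈ -954.00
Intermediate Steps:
o(V, z) = 2*V/(V + z + V*z) (o(V, z) = (V + V)/(z + (z*V + V)) = (2*V)/(z + (V*z + V)) = (2*V)/(z + (V + V*z)) = (2*V)/(V + z + V*z) = 2*V/(V + z + V*z))
-954 - 1/(((-5*(-3))*o((2*4)*3, 6))*(-120)) = -954 - 1/(((-5*(-3))*(2*((2*4)*3)/((2*4)*3 + 6 + ((2*4)*3)*6)))*(-120)) = -954 - 1/((15*(2*(8*3)/(8*3 + 6 + (8*3)*6)))*(-120)) = -954 - 1/((15*(2*24/(24 + 6 + 24*6)))*(-120)) = -954 - 1/((15*(2*24/(24 + 6 + 144)))*(-120)) = -954 - 1/((15*(2*24/174))*(-120)) = -954 - 1/((15*(2*24*(1/174)))*(-120)) = -954 - 1/((15*(8/29))*(-120)) = -954 - 1/((120/29)*(-120)) = -954 - 1/(-14400/29) = -954 - 1*(-29/14400) = -954 + 29/14400 = -13737571/14400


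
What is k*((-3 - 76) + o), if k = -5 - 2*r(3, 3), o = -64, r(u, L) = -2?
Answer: 143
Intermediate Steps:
k = -1 (k = -5 - 2*(-2) = -5 + 4 = -1)
k*((-3 - 76) + o) = -((-3 - 76) - 64) = -(-79 - 64) = -1*(-143) = 143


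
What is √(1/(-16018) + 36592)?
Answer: 11*√77592072990/16018 ≈ 191.29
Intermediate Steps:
√(1/(-16018) + 36592) = √(-1/16018 + 36592) = √(586130655/16018) = 11*√77592072990/16018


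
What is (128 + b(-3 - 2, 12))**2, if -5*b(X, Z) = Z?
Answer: 394384/25 ≈ 15775.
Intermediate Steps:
b(X, Z) = -Z/5
(128 + b(-3 - 2, 12))**2 = (128 - 1/5*12)**2 = (128 - 12/5)**2 = (628/5)**2 = 394384/25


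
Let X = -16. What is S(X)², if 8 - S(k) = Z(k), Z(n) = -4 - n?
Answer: 16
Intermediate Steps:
S(k) = 12 + k (S(k) = 8 - (-4 - k) = 8 + (4 + k) = 12 + k)
S(X)² = (12 - 16)² = (-4)² = 16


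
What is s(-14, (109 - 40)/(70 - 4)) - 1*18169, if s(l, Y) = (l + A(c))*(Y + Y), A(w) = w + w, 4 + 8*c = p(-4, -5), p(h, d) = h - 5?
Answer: -801023/44 ≈ -18205.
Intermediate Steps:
p(h, d) = -5 + h
c = -13/8 (c = -½ + (-5 - 4)/8 = -½ + (⅛)*(-9) = -½ - 9/8 = -13/8 ≈ -1.6250)
A(w) = 2*w
s(l, Y) = 2*Y*(-13/4 + l) (s(l, Y) = (l + 2*(-13/8))*(Y + Y) = (l - 13/4)*(2*Y) = (-13/4 + l)*(2*Y) = 2*Y*(-13/4 + l))
s(-14, (109 - 40)/(70 - 4)) - 1*18169 = ((109 - 40)/(70 - 4))*(-13 + 4*(-14))/2 - 1*18169 = (69/66)*(-13 - 56)/2 - 18169 = (½)*(69*(1/66))*(-69) - 18169 = (½)*(23/22)*(-69) - 18169 = -1587/44 - 18169 = -801023/44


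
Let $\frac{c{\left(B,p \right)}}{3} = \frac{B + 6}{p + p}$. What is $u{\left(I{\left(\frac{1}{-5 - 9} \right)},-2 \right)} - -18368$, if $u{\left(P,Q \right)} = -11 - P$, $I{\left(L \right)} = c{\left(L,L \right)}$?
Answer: $\frac{36963}{2} \approx 18482.0$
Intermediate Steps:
$c{\left(B,p \right)} = \frac{3 \left(6 + B\right)}{2 p}$ ($c{\left(B,p \right)} = 3 \frac{B + 6}{p + p} = 3 \frac{6 + B}{2 p} = \frac{3 \left(6 + B\right)}{2 p}$)
$I{\left(L \right)} = \frac{3 \left(6 + L\right)}{2 L}$
$u{\left(I{\left(\frac{1}{-5 - 9} \right)},-2 \right)} - -18368 = \left(-11 - \left(\frac{3}{2} + \frac{9}{\frac{1}{-5 - 9}}\right)\right) - -18368 = \left(-11 - \left(\frac{3}{2} + \frac{9}{\frac{1}{-14}}\right)\right) + 18368 = \left(-11 - \left(\frac{3}{2} + \frac{9}{- \frac{1}{14}}\right)\right) + 18368 = \left(-11 - \left(\frac{3}{2} + 9 \left(-14\right)\right)\right) + 18368 = \left(-11 - \left(\frac{3}{2} - 126\right)\right) + 18368 = \left(-11 - - \frac{249}{2}\right) + 18368 = \left(-11 + \frac{249}{2}\right) + 18368 = \frac{227}{2} + 18368 = \frac{36963}{2}$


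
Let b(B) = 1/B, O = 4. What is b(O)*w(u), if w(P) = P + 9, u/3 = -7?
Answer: -3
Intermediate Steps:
u = -21 (u = 3*(-7) = -21)
w(P) = 9 + P
b(O)*w(u) = (9 - 21)/4 = (1/4)*(-12) = -3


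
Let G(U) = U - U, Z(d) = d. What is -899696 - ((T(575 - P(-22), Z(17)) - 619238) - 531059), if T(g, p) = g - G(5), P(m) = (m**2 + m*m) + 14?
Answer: 251008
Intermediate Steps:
G(U) = 0
P(m) = 14 + 2*m**2 (P(m) = (m**2 + m**2) + 14 = 2*m**2 + 14 = 14 + 2*m**2)
T(g, p) = g (T(g, p) = g - 1*0 = g + 0 = g)
-899696 - ((T(575 - P(-22), Z(17)) - 619238) - 531059) = -899696 - (((575 - (14 + 2*(-22)**2)) - 619238) - 531059) = -899696 - (((575 - (14 + 2*484)) - 619238) - 531059) = -899696 - (((575 - (14 + 968)) - 619238) - 531059) = -899696 - (((575 - 1*982) - 619238) - 531059) = -899696 - (((575 - 982) - 619238) - 531059) = -899696 - ((-407 - 619238) - 531059) = -899696 - (-619645 - 531059) = -899696 - 1*(-1150704) = -899696 + 1150704 = 251008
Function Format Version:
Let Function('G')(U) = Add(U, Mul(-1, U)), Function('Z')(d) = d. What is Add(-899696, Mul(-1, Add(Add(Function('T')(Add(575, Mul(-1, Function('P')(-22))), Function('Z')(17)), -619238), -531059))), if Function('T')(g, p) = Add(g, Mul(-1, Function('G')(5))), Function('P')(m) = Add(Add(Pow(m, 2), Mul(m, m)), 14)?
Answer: 251008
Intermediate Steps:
Function('G')(U) = 0
Function('P')(m) = Add(14, Mul(2, Pow(m, 2))) (Function('P')(m) = Add(Add(Pow(m, 2), Pow(m, 2)), 14) = Add(Mul(2, Pow(m, 2)), 14) = Add(14, Mul(2, Pow(m, 2))))
Function('T')(g, p) = g (Function('T')(g, p) = Add(g, Mul(-1, 0)) = Add(g, 0) = g)
Add(-899696, Mul(-1, Add(Add(Function('T')(Add(575, Mul(-1, Function('P')(-22))), Function('Z')(17)), -619238), -531059))) = Add(-899696, Mul(-1, Add(Add(Add(575, Mul(-1, Add(14, Mul(2, Pow(-22, 2))))), -619238), -531059))) = Add(-899696, Mul(-1, Add(Add(Add(575, Mul(-1, Add(14, Mul(2, 484)))), -619238), -531059))) = Add(-899696, Mul(-1, Add(Add(Add(575, Mul(-1, Add(14, 968))), -619238), -531059))) = Add(-899696, Mul(-1, Add(Add(Add(575, Mul(-1, 982)), -619238), -531059))) = Add(-899696, Mul(-1, Add(Add(Add(575, -982), -619238), -531059))) = Add(-899696, Mul(-1, Add(Add(-407, -619238), -531059))) = Add(-899696, Mul(-1, Add(-619645, -531059))) = Add(-899696, Mul(-1, -1150704)) = Add(-899696, 1150704) = 251008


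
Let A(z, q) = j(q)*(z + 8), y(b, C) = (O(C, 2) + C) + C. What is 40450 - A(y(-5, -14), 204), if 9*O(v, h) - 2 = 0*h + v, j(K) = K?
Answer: 44802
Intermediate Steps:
O(v, h) = 2/9 + v/9 (O(v, h) = 2/9 + (0*h + v)/9 = 2/9 + (0 + v)/9 = 2/9 + v/9)
y(b, C) = 2/9 + 19*C/9 (y(b, C) = ((2/9 + C/9) + C) + C = (2/9 + 10*C/9) + C = 2/9 + 19*C/9)
A(z, q) = q*(8 + z) (A(z, q) = q*(z + 8) = q*(8 + z))
40450 - A(y(-5, -14), 204) = 40450 - 204*(8 + (2/9 + (19/9)*(-14))) = 40450 - 204*(8 + (2/9 - 266/9)) = 40450 - 204*(8 - 88/3) = 40450 - 204*(-64)/3 = 40450 - 1*(-4352) = 40450 + 4352 = 44802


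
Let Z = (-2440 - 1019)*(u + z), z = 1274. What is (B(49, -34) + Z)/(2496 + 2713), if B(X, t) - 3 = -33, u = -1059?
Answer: -743715/5209 ≈ -142.77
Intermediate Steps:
B(X, t) = -30 (B(X, t) = 3 - 33 = -30)
Z = -743685 (Z = (-2440 - 1019)*(-1059 + 1274) = -3459*215 = -743685)
(B(49, -34) + Z)/(2496 + 2713) = (-30 - 743685)/(2496 + 2713) = -743715/5209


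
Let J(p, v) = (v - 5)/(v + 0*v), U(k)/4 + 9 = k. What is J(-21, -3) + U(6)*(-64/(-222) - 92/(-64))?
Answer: -8011/444 ≈ -18.043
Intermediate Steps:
U(k) = -36 + 4*k
J(p, v) = (-5 + v)/v (J(p, v) = (-5 + v)/(v + 0) = (-5 + v)/v)
J(-21, -3) + U(6)*(-64/(-222) - 92/(-64)) = (-5 - 3)/(-3) + (-36 + 4*6)*(-64/(-222) - 92/(-64)) = -⅓*(-8) + (-36 + 24)*(-64*(-1/222) - 92*(-1/64)) = 8/3 - 12*(32/111 + 23/16) = 8/3 - 12*3065/1776 = 8/3 - 3065/148 = -8011/444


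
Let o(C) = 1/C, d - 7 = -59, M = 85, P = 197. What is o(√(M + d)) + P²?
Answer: 38809 + √33/33 ≈ 38809.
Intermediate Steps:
d = -52 (d = 7 - 59 = -52)
o(√(M + d)) + P² = 1/(√(85 - 52)) + 197² = 1/(√33) + 38809 = √33/33 + 38809 = 38809 + √33/33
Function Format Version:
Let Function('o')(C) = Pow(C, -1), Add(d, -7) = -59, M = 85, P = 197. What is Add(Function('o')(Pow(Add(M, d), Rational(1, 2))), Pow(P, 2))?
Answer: Add(38809, Mul(Rational(1, 33), Pow(33, Rational(1, 2)))) ≈ 38809.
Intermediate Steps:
d = -52 (d = Add(7, -59) = -52)
Add(Function('o')(Pow(Add(M, d), Rational(1, 2))), Pow(P, 2)) = Add(Pow(Pow(Add(85, -52), Rational(1, 2)), -1), Pow(197, 2)) = Add(Pow(Pow(33, Rational(1, 2)), -1), 38809) = Add(Mul(Rational(1, 33), Pow(33, Rational(1, 2))), 38809) = Add(38809, Mul(Rational(1, 33), Pow(33, Rational(1, 2))))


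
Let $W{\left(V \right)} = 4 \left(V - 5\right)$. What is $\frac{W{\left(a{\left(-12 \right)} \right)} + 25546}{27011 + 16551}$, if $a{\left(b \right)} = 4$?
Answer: $\frac{12771}{21781} \approx 0.58634$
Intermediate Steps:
$W{\left(V \right)} = -20 + 4 V$ ($W{\left(V \right)} = 4 \left(-5 + V\right) = -20 + 4 V$)
$\frac{W{\left(a{\left(-12 \right)} \right)} + 25546}{27011 + 16551} = \frac{\left(-20 + 4 \cdot 4\right) + 25546}{27011 + 16551} = \frac{\left(-20 + 16\right) + 25546}{43562} = \left(-4 + 25546\right) \frac{1}{43562} = 25542 \cdot \frac{1}{43562} = \frac{12771}{21781}$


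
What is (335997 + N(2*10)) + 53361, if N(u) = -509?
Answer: 388849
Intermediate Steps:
(335997 + N(2*10)) + 53361 = (335997 - 509) + 53361 = 335488 + 53361 = 388849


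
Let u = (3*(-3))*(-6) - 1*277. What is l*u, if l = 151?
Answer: -33673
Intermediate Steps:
u = -223 (u = -9*(-6) - 277 = 54 - 277 = -223)
l*u = 151*(-223) = -33673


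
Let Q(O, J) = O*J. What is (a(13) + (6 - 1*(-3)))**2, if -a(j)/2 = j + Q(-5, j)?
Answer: 12769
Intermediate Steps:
Q(O, J) = J*O
a(j) = 8*j (a(j) = -2*(j + j*(-5)) = -2*(j - 5*j) = -(-8)*j = 8*j)
(a(13) + (6 - 1*(-3)))**2 = (8*13 + (6 - 1*(-3)))**2 = (104 + (6 + 3))**2 = (104 + 9)**2 = 113**2 = 12769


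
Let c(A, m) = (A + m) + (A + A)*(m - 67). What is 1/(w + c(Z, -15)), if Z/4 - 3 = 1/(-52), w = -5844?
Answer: -13/101432 ≈ -0.00012816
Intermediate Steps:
Z = 155/13 (Z = 12 + 4/(-52) = 12 + 4*(-1/52) = 12 - 1/13 = 155/13 ≈ 11.923)
c(A, m) = A + m + 2*A*(-67 + m) (c(A, m) = (A + m) + (2*A)*(-67 + m) = (A + m) + 2*A*(-67 + m) = A + m + 2*A*(-67 + m))
1/(w + c(Z, -15)) = 1/(-5844 + (-15 - 133*155/13 + 2*(155/13)*(-15))) = 1/(-5844 + (-15 - 20615/13 - 4650/13)) = 1/(-5844 - 25460/13) = 1/(-101432/13) = -13/101432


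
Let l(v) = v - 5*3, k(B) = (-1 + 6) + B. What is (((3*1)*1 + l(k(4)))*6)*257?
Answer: -4626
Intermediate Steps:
k(B) = 5 + B
l(v) = -15 + v (l(v) = v - 15 = -15 + v)
(((3*1)*1 + l(k(4)))*6)*257 = (((3*1)*1 + (-15 + (5 + 4)))*6)*257 = ((3*1 + (-15 + 9))*6)*257 = ((3 - 6)*6)*257 = -3*6*257 = -18*257 = -4626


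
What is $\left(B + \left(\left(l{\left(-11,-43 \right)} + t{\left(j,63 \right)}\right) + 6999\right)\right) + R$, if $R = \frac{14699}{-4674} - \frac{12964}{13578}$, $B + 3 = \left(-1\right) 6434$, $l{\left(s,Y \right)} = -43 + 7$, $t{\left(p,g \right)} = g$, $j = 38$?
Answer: $\frac{6186644525}{10577262} \approx 584.9$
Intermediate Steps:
$l{\left(s,Y \right)} = -36$
$B = -6437$ ($B = -3 - 6434 = -6437$)
$R = - \frac{43362793}{10577262}$ ($R = 14699 \left(- \frac{1}{4674}\right) - \frac{6482}{6789} = - \frac{14699}{4674} - \frac{6482}{6789} = - \frac{43362793}{10577262} \approx -4.0996$)
$\left(B + \left(\left(l{\left(-11,-43 \right)} + t{\left(j,63 \right)}\right) + 6999\right)\right) + R = \left(-6437 + \left(\left(-36 + 63\right) + 6999\right)\right) - \frac{43362793}{10577262} = \left(-6437 + \left(27 + 6999\right)\right) - \frac{43362793}{10577262} = \left(-6437 + 7026\right) - \frac{43362793}{10577262} = 589 - \frac{43362793}{10577262} = \frac{6186644525}{10577262}$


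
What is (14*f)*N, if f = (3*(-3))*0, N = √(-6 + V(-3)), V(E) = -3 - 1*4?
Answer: 0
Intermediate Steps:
V(E) = -7 (V(E) = -3 - 4 = -7)
N = I*√13 (N = √(-6 - 7) = √(-13) = I*√13 ≈ 3.6056*I)
f = 0 (f = -9*0 = 0)
(14*f)*N = (14*0)*(I*√13) = 0*(I*√13) = 0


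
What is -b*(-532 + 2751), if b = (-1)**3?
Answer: 2219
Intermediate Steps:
b = -1
-b*(-532 + 2751) = -(-1)*(-532 + 2751) = -(-1)*2219 = -1*(-2219) = 2219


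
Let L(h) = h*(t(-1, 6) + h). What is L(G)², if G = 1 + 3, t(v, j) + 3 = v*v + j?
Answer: 1024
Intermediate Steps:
t(v, j) = -3 + j + v² (t(v, j) = -3 + (v*v + j) = -3 + (v² + j) = -3 + (j + v²) = -3 + j + v²)
G = 4
L(h) = h*(4 + h) (L(h) = h*((-3 + 6 + (-1)²) + h) = h*((-3 + 6 + 1) + h) = h*(4 + h))
L(G)² = (4*(4 + 4))² = (4*8)² = 32² = 1024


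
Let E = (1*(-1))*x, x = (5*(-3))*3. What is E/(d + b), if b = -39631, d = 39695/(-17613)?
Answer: -792585/698060498 ≈ -0.0011354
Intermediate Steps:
d = -39695/17613 (d = 39695*(-1/17613) = -39695/17613 ≈ -2.2537)
x = -45 (x = -15*3 = -45)
E = 45 (E = (1*(-1))*(-45) = -1*(-45) = 45)
E/(d + b) = 45/(-39695/17613 - 39631) = 45/(-698060498/17613) = -17613/698060498*45 = -792585/698060498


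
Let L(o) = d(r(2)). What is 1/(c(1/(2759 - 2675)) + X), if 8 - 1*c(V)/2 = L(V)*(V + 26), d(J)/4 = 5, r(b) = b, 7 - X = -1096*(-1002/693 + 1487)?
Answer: 77/125290537 ≈ 6.1457e-7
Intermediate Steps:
X = 376108265/231 (X = 7 - (-1096)*(-1002/693 + 1487) = 7 - (-1096)*(-1002*1/693 + 1487) = 7 - (-1096)*(-334/231 + 1487) = 7 - (-1096)*343163/231 = 7 - 1*(-376106648/231) = 7 + 376106648/231 = 376108265/231 ≈ 1.6282e+6)
d(J) = 20 (d(J) = 4*5 = 20)
L(o) = 20
c(V) = -1024 - 40*V (c(V) = 16 - 40*(V + 26) = 16 - 40*(26 + V) = 16 - 2*(520 + 20*V) = 16 + (-1040 - 40*V) = -1024 - 40*V)
1/(c(1/(2759 - 2675)) + X) = 1/((-1024 - 40/(2759 - 2675)) + 376108265/231) = 1/((-1024 - 40/84) + 376108265/231) = 1/((-1024 - 40*1/84) + 376108265/231) = 1/((-1024 - 10/21) + 376108265/231) = 1/(-21514/21 + 376108265/231) = 1/(125290537/77) = 77/125290537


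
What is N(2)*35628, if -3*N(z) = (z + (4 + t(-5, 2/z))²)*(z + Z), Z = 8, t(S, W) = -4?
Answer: -237520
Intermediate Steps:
N(z) = -z*(8 + z)/3 (N(z) = -(z + (4 - 4)²)*(z + 8)/3 = -(z + 0²)*(8 + z)/3 = -(z + 0)*(8 + z)/3 = -z*(8 + z)/3)
N(2)*35628 = ((⅓)*2*(-8 - 1*2))*35628 = ((⅓)*2*(-8 - 2))*35628 = ((⅓)*2*(-10))*35628 = -20/3*35628 = -237520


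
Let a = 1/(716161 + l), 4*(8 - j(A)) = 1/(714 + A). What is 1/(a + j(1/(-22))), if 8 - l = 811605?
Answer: 1499013252/11991565411 ≈ 0.12501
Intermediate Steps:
l = -811597 (l = 8 - 1*811605 = 8 - 811605 = -811597)
j(A) = 8 - 1/(4*(714 + A))
a = -1/95436 (a = 1/(716161 - 811597) = 1/(-95436) = -1/95436 ≈ -1.0478e-5)
1/(a + j(1/(-22))) = 1/(-1/95436 + (22847 + 32/(-22))/(4*(714 + 1/(-22)))) = 1/(-1/95436 + (22847 + 32*(-1/22))/(4*(714 - 1/22))) = 1/(-1/95436 + (22847 - 16/11)/(4*(15707/22))) = 1/(-1/95436 + (¼)*(22/15707)*(251301/11)) = 1/(-1/95436 + 251301/31414) = 1/(11991565411/1499013252) = 1499013252/11991565411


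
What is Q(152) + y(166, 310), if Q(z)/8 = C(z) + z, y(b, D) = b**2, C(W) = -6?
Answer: 28724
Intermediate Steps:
Q(z) = -48 + 8*z (Q(z) = 8*(-6 + z) = -48 + 8*z)
Q(152) + y(166, 310) = (-48 + 8*152) + 166**2 = (-48 + 1216) + 27556 = 1168 + 27556 = 28724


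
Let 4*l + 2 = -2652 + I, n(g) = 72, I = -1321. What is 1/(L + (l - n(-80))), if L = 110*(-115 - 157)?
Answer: -4/123943 ≈ -3.2273e-5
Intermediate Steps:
l = -3975/4 (l = -1/2 + (-2652 - 1321)/4 = -1/2 + (1/4)*(-3973) = -1/2 - 3973/4 = -3975/4 ≈ -993.75)
L = -29920 (L = 110*(-272) = -29920)
1/(L + (l - n(-80))) = 1/(-29920 + (-3975/4 - 1*72)) = 1/(-29920 + (-3975/4 - 72)) = 1/(-29920 - 4263/4) = 1/(-123943/4) = -4/123943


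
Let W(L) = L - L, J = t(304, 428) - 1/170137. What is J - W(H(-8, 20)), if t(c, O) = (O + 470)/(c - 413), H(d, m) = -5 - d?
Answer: -152783135/18544933 ≈ -8.2385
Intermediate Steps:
t(c, O) = (470 + O)/(-413 + c)
J = -152783135/18544933 (J = (470 + 428)/(-413 + 304) - 1/170137 = 898/(-109) - 1*1/170137 = -1/109*898 - 1/170137 = -898/109 - 1/170137 = -152783135/18544933 ≈ -8.2385)
W(L) = 0
J - W(H(-8, 20)) = -152783135/18544933 - 1*0 = -152783135/18544933 + 0 = -152783135/18544933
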